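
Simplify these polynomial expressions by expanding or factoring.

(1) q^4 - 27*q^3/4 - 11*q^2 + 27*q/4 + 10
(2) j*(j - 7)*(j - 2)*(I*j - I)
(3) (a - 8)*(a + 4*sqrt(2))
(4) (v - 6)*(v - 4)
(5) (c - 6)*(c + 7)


(1) = (q - 8)*(q - 1)*(q + 1)*(q + 5/4)
(2) = I*j^4 - 10*I*j^3 + 23*I*j^2 - 14*I*j
(3) = a^2 - 8*a + 4*sqrt(2)*a - 32*sqrt(2)
(4) = v^2 - 10*v + 24
(5) = c^2 + c - 42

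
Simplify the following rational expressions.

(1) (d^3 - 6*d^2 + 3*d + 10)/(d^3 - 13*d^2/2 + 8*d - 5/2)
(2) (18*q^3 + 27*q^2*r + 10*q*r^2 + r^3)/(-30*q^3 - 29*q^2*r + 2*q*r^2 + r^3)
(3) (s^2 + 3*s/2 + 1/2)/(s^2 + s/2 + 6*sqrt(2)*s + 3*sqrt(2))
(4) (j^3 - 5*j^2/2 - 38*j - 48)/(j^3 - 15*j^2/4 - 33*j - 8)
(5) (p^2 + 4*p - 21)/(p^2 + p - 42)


(1) = (2*d^2 - 2*d - 4)/(2*d^2 - 3*d + 1)
(2) = (-3*q - r)/(5*q - r)
(3) = (4*s + 4)/(4*s + 24*sqrt(2))
(4) = (4*j + 6)/(4*j + 1)
(5) = (p - 3)/(p - 6)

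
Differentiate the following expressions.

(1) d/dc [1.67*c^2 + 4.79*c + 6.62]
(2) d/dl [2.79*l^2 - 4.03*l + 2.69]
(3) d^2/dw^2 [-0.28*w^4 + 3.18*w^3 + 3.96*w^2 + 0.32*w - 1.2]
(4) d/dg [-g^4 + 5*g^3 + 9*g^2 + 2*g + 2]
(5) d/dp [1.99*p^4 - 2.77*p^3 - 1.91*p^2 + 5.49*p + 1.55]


(1) = 3.34*c + 4.79
(2) = 5.58*l - 4.03
(3) = -3.36*w^2 + 19.08*w + 7.92
(4) = -4*g^3 + 15*g^2 + 18*g + 2
(5) = 7.96*p^3 - 8.31*p^2 - 3.82*p + 5.49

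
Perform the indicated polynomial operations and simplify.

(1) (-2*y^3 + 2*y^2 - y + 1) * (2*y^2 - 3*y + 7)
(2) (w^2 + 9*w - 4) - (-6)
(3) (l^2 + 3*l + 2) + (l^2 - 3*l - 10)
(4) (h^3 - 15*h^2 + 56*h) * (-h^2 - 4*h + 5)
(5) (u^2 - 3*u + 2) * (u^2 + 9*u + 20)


(1) = -4*y^5 + 10*y^4 - 22*y^3 + 19*y^2 - 10*y + 7
(2) = w^2 + 9*w + 2
(3) = 2*l^2 - 8
(4) = -h^5 + 11*h^4 + 9*h^3 - 299*h^2 + 280*h
(5) = u^4 + 6*u^3 - 5*u^2 - 42*u + 40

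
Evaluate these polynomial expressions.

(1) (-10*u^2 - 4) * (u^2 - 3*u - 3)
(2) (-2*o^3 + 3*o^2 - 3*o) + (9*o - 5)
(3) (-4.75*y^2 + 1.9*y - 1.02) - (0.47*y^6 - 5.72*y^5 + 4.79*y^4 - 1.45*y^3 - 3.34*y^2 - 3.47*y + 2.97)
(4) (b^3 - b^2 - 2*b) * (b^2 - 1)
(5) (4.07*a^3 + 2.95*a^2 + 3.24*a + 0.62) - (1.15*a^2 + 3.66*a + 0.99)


(1) = -10*u^4 + 30*u^3 + 26*u^2 + 12*u + 12
(2) = -2*o^3 + 3*o^2 + 6*o - 5
(3) = -0.47*y^6 + 5.72*y^5 - 4.79*y^4 + 1.45*y^3 - 1.41*y^2 + 5.37*y - 3.99
(4) = b^5 - b^4 - 3*b^3 + b^2 + 2*b
(5) = 4.07*a^3 + 1.8*a^2 - 0.42*a - 0.37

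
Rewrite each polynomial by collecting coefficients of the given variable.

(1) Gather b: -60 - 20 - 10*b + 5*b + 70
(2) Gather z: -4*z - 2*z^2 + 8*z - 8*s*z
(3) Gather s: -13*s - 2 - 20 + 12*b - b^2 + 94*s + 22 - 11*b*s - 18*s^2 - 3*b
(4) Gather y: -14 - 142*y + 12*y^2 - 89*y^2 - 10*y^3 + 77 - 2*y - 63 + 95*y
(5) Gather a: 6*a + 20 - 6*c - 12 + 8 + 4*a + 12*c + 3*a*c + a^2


(1) = -5*b - 10
(2) = -2*z^2 + z*(4 - 8*s)
(3) = -b^2 + 9*b - 18*s^2 + s*(81 - 11*b)
(4) = -10*y^3 - 77*y^2 - 49*y
(5) = a^2 + a*(3*c + 10) + 6*c + 16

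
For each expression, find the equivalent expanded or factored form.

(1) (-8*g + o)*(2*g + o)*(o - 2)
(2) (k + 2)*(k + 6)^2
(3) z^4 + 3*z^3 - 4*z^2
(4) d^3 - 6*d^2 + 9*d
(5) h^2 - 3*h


(1) = -16*g^2*o + 32*g^2 - 6*g*o^2 + 12*g*o + o^3 - 2*o^2
(2) = k^3 + 14*k^2 + 60*k + 72
(3) = z^2*(z - 1)*(z + 4)
(4) = d*(d - 3)^2
(5) = h*(h - 3)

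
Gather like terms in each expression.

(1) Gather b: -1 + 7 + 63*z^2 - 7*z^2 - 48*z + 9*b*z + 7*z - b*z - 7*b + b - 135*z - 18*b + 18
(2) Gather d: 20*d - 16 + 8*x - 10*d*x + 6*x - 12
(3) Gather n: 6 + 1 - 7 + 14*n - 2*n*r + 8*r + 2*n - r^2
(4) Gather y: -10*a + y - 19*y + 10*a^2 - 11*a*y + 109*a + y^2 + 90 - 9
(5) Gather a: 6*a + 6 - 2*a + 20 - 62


(1) = b*(8*z - 24) + 56*z^2 - 176*z + 24
(2) = d*(20 - 10*x) + 14*x - 28
(3) = n*(16 - 2*r) - r^2 + 8*r
(4) = 10*a^2 + 99*a + y^2 + y*(-11*a - 18) + 81
(5) = 4*a - 36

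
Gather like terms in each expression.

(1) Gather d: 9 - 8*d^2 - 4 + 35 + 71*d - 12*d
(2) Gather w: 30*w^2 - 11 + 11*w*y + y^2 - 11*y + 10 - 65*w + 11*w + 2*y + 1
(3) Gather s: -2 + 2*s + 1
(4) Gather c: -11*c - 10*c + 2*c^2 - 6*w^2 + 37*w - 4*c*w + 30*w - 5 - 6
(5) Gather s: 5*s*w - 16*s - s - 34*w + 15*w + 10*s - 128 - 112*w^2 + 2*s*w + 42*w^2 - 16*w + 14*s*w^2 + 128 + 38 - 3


(1) = -8*d^2 + 59*d + 40
(2) = 30*w^2 + w*(11*y - 54) + y^2 - 9*y
(3) = 2*s - 1
(4) = 2*c^2 + c*(-4*w - 21) - 6*w^2 + 67*w - 11
(5) = s*(14*w^2 + 7*w - 7) - 70*w^2 - 35*w + 35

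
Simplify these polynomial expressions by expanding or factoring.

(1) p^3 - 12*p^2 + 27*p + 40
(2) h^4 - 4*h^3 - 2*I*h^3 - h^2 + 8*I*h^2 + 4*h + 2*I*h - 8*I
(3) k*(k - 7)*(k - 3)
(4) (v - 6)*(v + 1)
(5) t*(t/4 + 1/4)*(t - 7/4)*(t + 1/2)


(1) = (p - 8)*(p - 5)*(p + 1)
(2) = (h - 4)*(h - 1)*(h + 1)*(h - 2*I)
(3) = k^3 - 10*k^2 + 21*k
(4) = v^2 - 5*v - 6
(5) = t^4/4 - t^3/16 - 17*t^2/32 - 7*t/32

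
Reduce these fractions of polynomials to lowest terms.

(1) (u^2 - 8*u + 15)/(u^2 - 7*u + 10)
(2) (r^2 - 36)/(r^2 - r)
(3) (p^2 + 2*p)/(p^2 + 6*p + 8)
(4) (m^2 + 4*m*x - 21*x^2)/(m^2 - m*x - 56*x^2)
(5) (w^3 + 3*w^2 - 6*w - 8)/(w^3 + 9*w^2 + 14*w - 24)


(1) = (u - 3)/(u - 2)
(2) = (r^2 - 36)/(r^2 - r)
(3) = p/(p + 4)
(4) = (-m + 3*x)/(-m + 8*x)
(5) = (w^2 - w - 2)/(w^2 + 5*w - 6)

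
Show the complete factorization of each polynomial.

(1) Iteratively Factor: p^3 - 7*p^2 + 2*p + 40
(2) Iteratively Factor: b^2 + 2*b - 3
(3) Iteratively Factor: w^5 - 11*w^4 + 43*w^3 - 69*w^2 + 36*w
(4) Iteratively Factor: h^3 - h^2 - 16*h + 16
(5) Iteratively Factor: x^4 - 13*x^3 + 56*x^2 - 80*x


(1) = (p + 2)*(p^2 - 9*p + 20) = (p - 4)*(p + 2)*(p - 5)
(2) = (b + 3)*(b - 1)
(3) = (w - 3)*(w^4 - 8*w^3 + 19*w^2 - 12*w) = (w - 3)*(w - 1)*(w^3 - 7*w^2 + 12*w) = w*(w - 3)*(w - 1)*(w^2 - 7*w + 12) = w*(w - 4)*(w - 3)*(w - 1)*(w - 3)
(4) = (h - 1)*(h^2 - 16) = (h - 1)*(h + 4)*(h - 4)
(5) = (x)*(x^3 - 13*x^2 + 56*x - 80) = x*(x - 5)*(x^2 - 8*x + 16) = x*(x - 5)*(x - 4)*(x - 4)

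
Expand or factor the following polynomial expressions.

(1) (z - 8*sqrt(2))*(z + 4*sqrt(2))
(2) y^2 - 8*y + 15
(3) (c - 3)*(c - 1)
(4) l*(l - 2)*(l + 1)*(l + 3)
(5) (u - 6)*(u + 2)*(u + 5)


(1) = z^2 - 4*sqrt(2)*z - 64
(2) = (y - 5)*(y - 3)
(3) = c^2 - 4*c + 3
(4) = l^4 + 2*l^3 - 5*l^2 - 6*l
(5) = u^3 + u^2 - 32*u - 60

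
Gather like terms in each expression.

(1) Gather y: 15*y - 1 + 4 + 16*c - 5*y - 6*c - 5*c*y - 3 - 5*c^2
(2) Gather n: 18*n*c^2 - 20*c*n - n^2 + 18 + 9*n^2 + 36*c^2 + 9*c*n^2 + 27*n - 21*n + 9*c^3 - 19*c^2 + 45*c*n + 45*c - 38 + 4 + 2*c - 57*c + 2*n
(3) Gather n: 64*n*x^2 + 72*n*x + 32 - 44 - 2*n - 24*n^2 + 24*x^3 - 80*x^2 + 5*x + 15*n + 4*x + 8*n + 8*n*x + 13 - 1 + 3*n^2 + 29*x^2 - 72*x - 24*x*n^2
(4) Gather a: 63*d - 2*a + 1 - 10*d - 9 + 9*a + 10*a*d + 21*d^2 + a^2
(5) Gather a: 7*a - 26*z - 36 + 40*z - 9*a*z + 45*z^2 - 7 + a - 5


(1) = -5*c^2 + 10*c + y*(10 - 5*c)
(2) = 9*c^3 + 17*c^2 - 10*c + n^2*(9*c + 8) + n*(18*c^2 + 25*c + 8) - 16
(3) = n^2*(-24*x - 21) + n*(64*x^2 + 80*x + 21) + 24*x^3 - 51*x^2 - 63*x
(4) = a^2 + a*(10*d + 7) + 21*d^2 + 53*d - 8
(5) = a*(8 - 9*z) + 45*z^2 + 14*z - 48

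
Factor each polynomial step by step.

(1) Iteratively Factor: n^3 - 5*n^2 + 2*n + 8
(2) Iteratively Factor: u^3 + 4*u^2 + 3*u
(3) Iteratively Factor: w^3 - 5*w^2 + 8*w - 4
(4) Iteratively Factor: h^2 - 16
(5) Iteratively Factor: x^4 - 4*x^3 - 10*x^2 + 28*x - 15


(1) = (n - 2)*(n^2 - 3*n - 4) = (n - 2)*(n + 1)*(n - 4)
(2) = (u + 3)*(u^2 + u) = u*(u + 3)*(u + 1)
(3) = (w - 2)*(w^2 - 3*w + 2) = (w - 2)*(w - 1)*(w - 2)
(4) = (h + 4)*(h - 4)
(5) = (x - 1)*(x^3 - 3*x^2 - 13*x + 15) = (x - 1)^2*(x^2 - 2*x - 15) = (x - 1)^2*(x + 3)*(x - 5)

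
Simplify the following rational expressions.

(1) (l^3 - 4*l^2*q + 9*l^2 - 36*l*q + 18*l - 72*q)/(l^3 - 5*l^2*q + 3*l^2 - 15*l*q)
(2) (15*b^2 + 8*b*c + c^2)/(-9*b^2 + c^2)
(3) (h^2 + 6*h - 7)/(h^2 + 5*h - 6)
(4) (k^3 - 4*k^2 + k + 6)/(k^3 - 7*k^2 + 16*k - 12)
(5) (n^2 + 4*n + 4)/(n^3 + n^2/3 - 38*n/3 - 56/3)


(1) = (-l^2 + 4*l*q - 6*l + 24*q)/(-l^2 + 5*l*q)
(2) = (-5*b - c)/(3*b - c)
(3) = (h + 7)/(h + 6)
(4) = (k + 1)/(k - 2)
(5) = (3*n + 6)/(3*n^2 - 5*n - 28)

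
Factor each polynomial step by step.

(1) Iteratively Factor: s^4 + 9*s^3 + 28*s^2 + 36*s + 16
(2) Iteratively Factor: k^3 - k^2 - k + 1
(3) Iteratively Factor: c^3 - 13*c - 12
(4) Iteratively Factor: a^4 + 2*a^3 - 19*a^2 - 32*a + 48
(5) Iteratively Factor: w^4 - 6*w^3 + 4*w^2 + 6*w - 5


(1) = (s + 2)*(s^3 + 7*s^2 + 14*s + 8) = (s + 2)*(s + 4)*(s^2 + 3*s + 2) = (s + 1)*(s + 2)*(s + 4)*(s + 2)
(2) = (k + 1)*(k^2 - 2*k + 1) = (k - 1)*(k + 1)*(k - 1)
(3) = (c + 1)*(c^2 - c - 12) = (c + 1)*(c + 3)*(c - 4)
(4) = (a - 1)*(a^3 + 3*a^2 - 16*a - 48) = (a - 1)*(a + 3)*(a^2 - 16) = (a - 4)*(a - 1)*(a + 3)*(a + 4)
(5) = (w + 1)*(w^3 - 7*w^2 + 11*w - 5) = (w - 5)*(w + 1)*(w^2 - 2*w + 1) = (w - 5)*(w - 1)*(w + 1)*(w - 1)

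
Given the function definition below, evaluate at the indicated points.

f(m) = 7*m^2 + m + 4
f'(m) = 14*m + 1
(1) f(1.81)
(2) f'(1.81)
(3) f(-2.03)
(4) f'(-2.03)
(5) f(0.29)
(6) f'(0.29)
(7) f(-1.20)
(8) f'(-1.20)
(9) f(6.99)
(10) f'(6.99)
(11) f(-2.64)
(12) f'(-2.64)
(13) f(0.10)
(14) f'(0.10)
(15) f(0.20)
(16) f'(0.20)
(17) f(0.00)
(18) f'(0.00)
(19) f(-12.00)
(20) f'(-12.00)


(1) = 28.74
(2) = 26.34
(3) = 30.82
(4) = -27.42
(5) = 4.88
(6) = 5.06
(7) = 12.88
(8) = -15.80
(9) = 353.01
(10) = 98.86
(11) = 50.15
(12) = -35.96
(13) = 4.17
(14) = 2.40
(15) = 4.48
(16) = 3.80
(17) = 4.00
(18) = 1.00
(19) = 1000.00
(20) = -167.00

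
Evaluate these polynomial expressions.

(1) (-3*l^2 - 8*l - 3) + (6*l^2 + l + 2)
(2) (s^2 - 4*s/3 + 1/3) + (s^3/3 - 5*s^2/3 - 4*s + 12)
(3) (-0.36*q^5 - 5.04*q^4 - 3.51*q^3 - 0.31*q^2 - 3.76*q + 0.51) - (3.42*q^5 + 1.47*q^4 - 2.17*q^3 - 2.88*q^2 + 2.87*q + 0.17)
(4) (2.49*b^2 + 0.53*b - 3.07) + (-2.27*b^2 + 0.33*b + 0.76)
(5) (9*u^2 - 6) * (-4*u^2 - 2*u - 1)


(1) = 3*l^2 - 7*l - 1
(2) = s^3/3 - 2*s^2/3 - 16*s/3 + 37/3
(3) = -3.78*q^5 - 6.51*q^4 - 1.34*q^3 + 2.57*q^2 - 6.63*q + 0.34
(4) = 0.22*b^2 + 0.86*b - 2.31
(5) = -36*u^4 - 18*u^3 + 15*u^2 + 12*u + 6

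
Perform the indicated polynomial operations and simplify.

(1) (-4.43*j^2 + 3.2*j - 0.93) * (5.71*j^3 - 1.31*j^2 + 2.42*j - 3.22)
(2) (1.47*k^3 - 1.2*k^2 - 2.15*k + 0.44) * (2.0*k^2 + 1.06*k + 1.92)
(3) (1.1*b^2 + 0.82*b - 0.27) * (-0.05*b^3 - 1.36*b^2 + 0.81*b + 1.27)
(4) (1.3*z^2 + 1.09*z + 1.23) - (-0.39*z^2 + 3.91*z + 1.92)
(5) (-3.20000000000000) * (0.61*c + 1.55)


(1) = -25.2953*j^5 + 24.0753*j^4 - 20.2229*j^3 + 23.2269*j^2 - 12.5546*j + 2.9946
(2) = 2.94*k^5 - 0.8418*k^4 - 2.7496*k^3 - 3.703*k^2 - 3.6616*k + 0.8448
(3) = -0.055*b^5 - 1.537*b^4 - 0.2107*b^3 + 2.4284*b^2 + 0.8227*b - 0.3429
(4) = 1.69*z^2 - 2.82*z - 0.69
(5) = -1.952*c - 4.96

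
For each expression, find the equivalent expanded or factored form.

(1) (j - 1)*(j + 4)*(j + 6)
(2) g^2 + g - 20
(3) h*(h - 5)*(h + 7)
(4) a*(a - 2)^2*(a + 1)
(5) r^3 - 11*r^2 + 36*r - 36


(1) = j^3 + 9*j^2 + 14*j - 24
(2) = (g - 4)*(g + 5)
(3) = h^3 + 2*h^2 - 35*h
(4) = a^4 - 3*a^3 + 4*a
(5) = (r - 6)*(r - 3)*(r - 2)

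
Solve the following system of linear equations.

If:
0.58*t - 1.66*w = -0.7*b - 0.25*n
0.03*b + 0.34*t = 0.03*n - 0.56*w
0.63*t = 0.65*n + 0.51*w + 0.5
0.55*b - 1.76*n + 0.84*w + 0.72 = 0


Then:
b = -1.05
n = -0.05
t = 0.53
w = -0.27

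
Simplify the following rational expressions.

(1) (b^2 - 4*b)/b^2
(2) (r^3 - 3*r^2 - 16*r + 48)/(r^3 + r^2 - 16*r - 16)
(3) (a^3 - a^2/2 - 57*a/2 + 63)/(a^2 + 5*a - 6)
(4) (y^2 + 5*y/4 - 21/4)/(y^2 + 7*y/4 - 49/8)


(1) = (b - 4)/b
(2) = (r - 3)/(r + 1)
(3) = (2*a^2 - 13*a + 21)/(2*a - 2)
(4) = (2*y + 6)/(2*y + 7)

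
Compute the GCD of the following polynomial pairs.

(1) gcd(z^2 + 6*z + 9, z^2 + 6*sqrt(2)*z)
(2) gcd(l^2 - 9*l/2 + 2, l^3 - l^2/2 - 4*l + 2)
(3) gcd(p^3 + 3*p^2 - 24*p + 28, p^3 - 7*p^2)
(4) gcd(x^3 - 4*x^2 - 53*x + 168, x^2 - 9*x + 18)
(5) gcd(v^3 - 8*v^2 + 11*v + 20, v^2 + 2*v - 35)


(1) = 1
(2) = l - 1/2
(3) = gcd((p - 2)^2*(p + 7), p^2*(p - 7)) = 1
(4) = x - 3
(5) = gcd((v - 5)*(v - 4)*(v + 1), (v - 5)*(v + 7)) = v - 5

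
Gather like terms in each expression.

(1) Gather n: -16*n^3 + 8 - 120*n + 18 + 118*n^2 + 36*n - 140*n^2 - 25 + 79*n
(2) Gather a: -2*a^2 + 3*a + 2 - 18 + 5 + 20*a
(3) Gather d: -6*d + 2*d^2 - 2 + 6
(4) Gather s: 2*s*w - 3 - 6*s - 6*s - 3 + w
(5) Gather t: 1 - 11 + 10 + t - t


(1) = -16*n^3 - 22*n^2 - 5*n + 1
(2) = -2*a^2 + 23*a - 11
(3) = 2*d^2 - 6*d + 4
(4) = s*(2*w - 12) + w - 6
(5) = 0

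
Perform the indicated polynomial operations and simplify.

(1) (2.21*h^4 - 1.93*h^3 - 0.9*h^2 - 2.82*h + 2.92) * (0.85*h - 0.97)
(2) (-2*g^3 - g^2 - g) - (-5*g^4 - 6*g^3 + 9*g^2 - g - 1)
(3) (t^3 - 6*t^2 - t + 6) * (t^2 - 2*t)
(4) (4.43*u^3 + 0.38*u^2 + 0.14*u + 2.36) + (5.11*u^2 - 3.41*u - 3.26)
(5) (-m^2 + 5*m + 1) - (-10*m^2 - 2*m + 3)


(1) = 1.8785*h^5 - 3.7842*h^4 + 1.1071*h^3 - 1.524*h^2 + 5.2174*h - 2.8324
(2) = 5*g^4 + 4*g^3 - 10*g^2 + 1
(3) = t^5 - 8*t^4 + 11*t^3 + 8*t^2 - 12*t
(4) = 4.43*u^3 + 5.49*u^2 - 3.27*u - 0.9
(5) = 9*m^2 + 7*m - 2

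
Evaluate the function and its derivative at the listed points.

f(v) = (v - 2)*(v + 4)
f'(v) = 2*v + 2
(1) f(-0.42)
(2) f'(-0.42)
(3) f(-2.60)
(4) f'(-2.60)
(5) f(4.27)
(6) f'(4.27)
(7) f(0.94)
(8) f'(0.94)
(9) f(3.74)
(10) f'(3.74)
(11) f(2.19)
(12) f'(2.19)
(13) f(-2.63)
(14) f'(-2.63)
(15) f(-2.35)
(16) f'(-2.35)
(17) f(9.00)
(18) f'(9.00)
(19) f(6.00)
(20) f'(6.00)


(1) = -8.66
(2) = 1.16
(3) = -6.44
(4) = -3.20
(5) = 18.77
(6) = 10.54
(7) = -5.24
(8) = 3.88
(9) = 13.47
(10) = 9.48
(11) = 1.18
(12) = 6.38
(13) = -6.34
(14) = -3.26
(15) = -7.18
(16) = -2.70
(17) = 91.00
(18) = 20.00
(19) = 40.00
(20) = 14.00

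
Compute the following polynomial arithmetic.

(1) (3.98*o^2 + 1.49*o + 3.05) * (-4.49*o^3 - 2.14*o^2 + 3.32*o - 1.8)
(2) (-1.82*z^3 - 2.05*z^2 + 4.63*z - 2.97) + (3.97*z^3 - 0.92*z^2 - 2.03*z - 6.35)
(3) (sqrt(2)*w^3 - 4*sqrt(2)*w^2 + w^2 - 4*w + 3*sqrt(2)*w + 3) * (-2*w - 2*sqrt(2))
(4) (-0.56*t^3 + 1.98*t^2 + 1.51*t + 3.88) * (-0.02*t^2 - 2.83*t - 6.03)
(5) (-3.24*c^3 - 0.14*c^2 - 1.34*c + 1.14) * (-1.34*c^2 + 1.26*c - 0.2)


(1) = -17.8702*o^5 - 15.2073*o^4 - 3.6695*o^3 - 8.7442*o^2 + 7.444*o - 5.49
(2) = 2.15*z^3 - 2.97*z^2 + 2.6*z - 9.32
(3) = -2*sqrt(2)*w^4 - 6*w^3 + 8*sqrt(2)*w^3 - 8*sqrt(2)*w^2 + 24*w^2 - 18*w + 8*sqrt(2)*w - 6*sqrt(2)
(4) = 0.0112*t^5 + 1.5452*t^4 - 2.2568*t^3 - 16.2903*t^2 - 20.0857*t - 23.3964
(5) = 4.3416*c^5 - 3.8948*c^4 + 2.2672*c^3 - 3.188*c^2 + 1.7044*c - 0.228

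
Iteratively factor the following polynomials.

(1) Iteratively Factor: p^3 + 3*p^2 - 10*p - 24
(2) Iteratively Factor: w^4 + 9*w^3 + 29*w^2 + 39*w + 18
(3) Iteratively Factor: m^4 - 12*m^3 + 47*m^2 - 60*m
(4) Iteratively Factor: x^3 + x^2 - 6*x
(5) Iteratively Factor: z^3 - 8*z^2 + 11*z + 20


(1) = (p + 4)*(p^2 - p - 6) = (p - 3)*(p + 4)*(p + 2)
(2) = (w + 3)*(w^3 + 6*w^2 + 11*w + 6) = (w + 2)*(w + 3)*(w^2 + 4*w + 3) = (w + 2)*(w + 3)^2*(w + 1)
(3) = (m - 4)*(m^3 - 8*m^2 + 15*m) = (m - 5)*(m - 4)*(m^2 - 3*m) = m*(m - 5)*(m - 4)*(m - 3)
(4) = (x - 2)*(x^2 + 3*x) = (x - 2)*(x + 3)*(x)
(5) = (z - 4)*(z^2 - 4*z - 5) = (z - 4)*(z + 1)*(z - 5)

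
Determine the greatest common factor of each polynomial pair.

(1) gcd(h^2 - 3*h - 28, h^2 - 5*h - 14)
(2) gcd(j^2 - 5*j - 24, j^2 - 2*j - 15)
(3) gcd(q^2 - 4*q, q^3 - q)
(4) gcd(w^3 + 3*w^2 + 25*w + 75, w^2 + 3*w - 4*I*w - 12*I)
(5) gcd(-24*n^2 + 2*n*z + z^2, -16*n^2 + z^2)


(1) = h - 7
(2) = j + 3
(3) = gcd(q*(q - 4), q*(q - 1)*(q + 1)) = q
(4) = gcd((w + 3)*(w - 5*I)*(w + 5*I), (w + 3)*(w - 4*I)) = w + 3
(5) = gcd((-4*n + z)*(6*n + z), (-4*n + z)*(4*n + z)) = -4*n + z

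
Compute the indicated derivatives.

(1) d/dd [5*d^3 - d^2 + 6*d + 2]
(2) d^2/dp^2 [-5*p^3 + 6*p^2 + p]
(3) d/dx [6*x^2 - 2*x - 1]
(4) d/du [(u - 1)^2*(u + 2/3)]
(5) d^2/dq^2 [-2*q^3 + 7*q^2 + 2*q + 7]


(1) = 15*d^2 - 2*d + 6
(2) = 12 - 30*p
(3) = 12*x - 2
(4) = (u - 1)*(9*u + 1)/3
(5) = 14 - 12*q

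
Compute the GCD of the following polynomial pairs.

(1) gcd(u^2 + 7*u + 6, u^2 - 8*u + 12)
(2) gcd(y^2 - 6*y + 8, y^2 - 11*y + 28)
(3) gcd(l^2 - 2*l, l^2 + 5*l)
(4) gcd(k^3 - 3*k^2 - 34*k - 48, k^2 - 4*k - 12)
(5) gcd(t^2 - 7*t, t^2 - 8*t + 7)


(1) = 1
(2) = y - 4
(3) = gcd(l*(l - 2), l*(l + 5)) = l
(4) = k + 2
(5) = t - 7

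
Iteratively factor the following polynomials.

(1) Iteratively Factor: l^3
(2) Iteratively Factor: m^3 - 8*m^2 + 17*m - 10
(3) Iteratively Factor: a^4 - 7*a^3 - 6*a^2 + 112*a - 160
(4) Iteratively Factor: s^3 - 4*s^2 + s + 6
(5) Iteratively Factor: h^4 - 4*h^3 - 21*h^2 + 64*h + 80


(1) = (l)*(l^2) = l^2*(l)
(2) = (m - 5)*(m^2 - 3*m + 2) = (m - 5)*(m - 2)*(m - 1)
(3) = (a - 2)*(a^3 - 5*a^2 - 16*a + 80) = (a - 4)*(a - 2)*(a^2 - a - 20) = (a - 5)*(a - 4)*(a - 2)*(a + 4)
(4) = (s - 3)*(s^2 - s - 2) = (s - 3)*(s + 1)*(s - 2)
(5) = (h + 4)*(h^3 - 8*h^2 + 11*h + 20) = (h + 1)*(h + 4)*(h^2 - 9*h + 20) = (h - 4)*(h + 1)*(h + 4)*(h - 5)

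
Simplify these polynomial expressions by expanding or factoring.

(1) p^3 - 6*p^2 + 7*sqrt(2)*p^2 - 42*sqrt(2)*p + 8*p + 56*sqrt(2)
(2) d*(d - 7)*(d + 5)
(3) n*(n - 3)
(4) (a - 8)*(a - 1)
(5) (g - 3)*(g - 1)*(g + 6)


(1) = (p - 4)*(p - 2)*(p + 7*sqrt(2))
(2) = d^3 - 2*d^2 - 35*d
(3) = n^2 - 3*n
(4) = a^2 - 9*a + 8
(5) = g^3 + 2*g^2 - 21*g + 18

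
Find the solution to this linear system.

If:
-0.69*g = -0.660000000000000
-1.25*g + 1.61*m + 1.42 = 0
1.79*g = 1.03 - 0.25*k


Then:
g = 0.96
k = -2.73
m = -0.14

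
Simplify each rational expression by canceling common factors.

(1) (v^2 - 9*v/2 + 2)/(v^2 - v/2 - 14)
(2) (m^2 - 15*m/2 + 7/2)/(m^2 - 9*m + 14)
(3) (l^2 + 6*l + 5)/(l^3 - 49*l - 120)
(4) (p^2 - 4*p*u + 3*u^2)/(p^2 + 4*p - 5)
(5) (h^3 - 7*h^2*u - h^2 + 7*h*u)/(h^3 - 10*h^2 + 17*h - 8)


(1) = (2*v - 1)/(2*v + 7)
(2) = (2*m - 1)/(2*m - 4)
(3) = (l + 1)/(l^2 - 5*l - 24)
(4) = (p^2 - 4*p*u + 3*u^2)/(p^2 + 4*p - 5)
(5) = (h^2 - 7*h*u)/(h^2 - 9*h + 8)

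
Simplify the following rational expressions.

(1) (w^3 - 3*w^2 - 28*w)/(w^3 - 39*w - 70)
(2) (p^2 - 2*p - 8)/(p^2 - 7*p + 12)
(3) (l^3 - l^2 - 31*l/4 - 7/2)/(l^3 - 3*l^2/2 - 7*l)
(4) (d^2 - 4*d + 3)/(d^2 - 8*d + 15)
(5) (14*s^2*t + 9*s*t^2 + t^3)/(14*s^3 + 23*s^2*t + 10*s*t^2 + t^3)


(1) = (w^2 + 4*w)/(w^2 + 7*w + 10)
(2) = (p + 2)/(p - 3)
(3) = (2*l + 1)/(2*l)
(4) = (d - 1)/(d - 5)
(5) = t/(s + t)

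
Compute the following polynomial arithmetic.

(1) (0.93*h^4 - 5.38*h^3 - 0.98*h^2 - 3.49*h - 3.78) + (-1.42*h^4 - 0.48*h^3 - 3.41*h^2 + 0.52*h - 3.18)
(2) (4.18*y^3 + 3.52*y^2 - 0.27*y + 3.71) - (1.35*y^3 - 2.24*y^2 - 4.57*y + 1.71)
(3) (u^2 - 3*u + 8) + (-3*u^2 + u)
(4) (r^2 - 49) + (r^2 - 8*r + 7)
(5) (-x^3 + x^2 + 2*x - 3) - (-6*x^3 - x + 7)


(1) = -0.49*h^4 - 5.86*h^3 - 4.39*h^2 - 2.97*h - 6.96
(2) = 2.83*y^3 + 5.76*y^2 + 4.3*y + 2.0
(3) = -2*u^2 - 2*u + 8
(4) = 2*r^2 - 8*r - 42
(5) = 5*x^3 + x^2 + 3*x - 10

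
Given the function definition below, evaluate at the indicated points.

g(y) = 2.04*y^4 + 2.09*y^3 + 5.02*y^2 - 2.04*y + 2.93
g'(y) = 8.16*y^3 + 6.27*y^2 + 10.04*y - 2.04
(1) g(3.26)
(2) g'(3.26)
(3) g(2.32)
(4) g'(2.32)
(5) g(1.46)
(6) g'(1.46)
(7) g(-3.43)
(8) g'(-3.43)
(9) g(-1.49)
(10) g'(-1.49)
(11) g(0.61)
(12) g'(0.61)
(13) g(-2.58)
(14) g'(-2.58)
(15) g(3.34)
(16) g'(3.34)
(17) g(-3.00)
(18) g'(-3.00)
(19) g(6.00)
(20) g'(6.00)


(1) = 352.45
(2) = 380.04
(3) = 110.41
(4) = 156.90
(5) = 26.43
(6) = 51.38
(7) = 267.01
(8) = -292.00
(9) = 20.26
(10) = -30.07
(11) = 4.31
(12) = 8.27
(13) = 96.10
(14) = -126.34
(15) = 383.86
(16) = 405.48
(17) = 163.04
(18) = -196.05
(19) = 3266.69
(20) = 2046.48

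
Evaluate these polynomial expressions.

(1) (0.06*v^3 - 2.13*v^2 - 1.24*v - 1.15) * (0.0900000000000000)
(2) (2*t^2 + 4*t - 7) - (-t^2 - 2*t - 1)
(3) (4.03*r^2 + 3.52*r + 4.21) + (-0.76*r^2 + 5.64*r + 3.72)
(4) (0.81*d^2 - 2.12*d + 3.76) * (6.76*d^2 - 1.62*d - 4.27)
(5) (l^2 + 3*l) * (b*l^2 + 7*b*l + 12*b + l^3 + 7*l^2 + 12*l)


(1) = 0.0054*v^3 - 0.1917*v^2 - 0.1116*v - 0.1035
(2) = 3*t^2 + 6*t - 6
(3) = 3.27*r^2 + 9.16*r + 7.93
(4) = 5.4756*d^4 - 15.6434*d^3 + 25.3933*d^2 + 2.9612*d - 16.0552
(5) = b*l^4 + 10*b*l^3 + 33*b*l^2 + 36*b*l + l^5 + 10*l^4 + 33*l^3 + 36*l^2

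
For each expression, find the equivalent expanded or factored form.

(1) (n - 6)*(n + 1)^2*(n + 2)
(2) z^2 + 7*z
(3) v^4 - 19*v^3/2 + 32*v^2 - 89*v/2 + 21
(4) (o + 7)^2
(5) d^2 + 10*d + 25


(1) = n^4 - 2*n^3 - 19*n^2 - 28*n - 12
(2) = z*(z + 7)
(3) = (v - 7/2)*(v - 3)*(v - 2)*(v - 1)
(4) = o^2 + 14*o + 49
(5) = (d + 5)^2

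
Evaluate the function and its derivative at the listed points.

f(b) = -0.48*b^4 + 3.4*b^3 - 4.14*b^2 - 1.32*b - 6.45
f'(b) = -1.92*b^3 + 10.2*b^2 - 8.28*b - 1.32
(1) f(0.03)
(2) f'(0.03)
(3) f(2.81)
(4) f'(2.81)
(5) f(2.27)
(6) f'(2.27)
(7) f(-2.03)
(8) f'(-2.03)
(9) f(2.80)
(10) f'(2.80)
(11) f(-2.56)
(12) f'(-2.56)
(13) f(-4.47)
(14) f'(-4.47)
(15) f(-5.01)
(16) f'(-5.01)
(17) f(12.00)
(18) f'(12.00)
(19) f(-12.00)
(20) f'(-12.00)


(1) = -6.49
(2) = -1.56
(3) = 2.66
(4) = 13.35
(5) = -3.75
(6) = 9.99
(7) = -57.42
(8) = 73.58
(9) = 2.53
(10) = 13.32
(11) = -107.86
(12) = 118.94
(13) = -578.57
(14) = 410.98
(15) = -833.71
(16) = 537.63
(17) = -4696.53
(18) = -1949.64
(19) = -16415.25
(20) = 4884.60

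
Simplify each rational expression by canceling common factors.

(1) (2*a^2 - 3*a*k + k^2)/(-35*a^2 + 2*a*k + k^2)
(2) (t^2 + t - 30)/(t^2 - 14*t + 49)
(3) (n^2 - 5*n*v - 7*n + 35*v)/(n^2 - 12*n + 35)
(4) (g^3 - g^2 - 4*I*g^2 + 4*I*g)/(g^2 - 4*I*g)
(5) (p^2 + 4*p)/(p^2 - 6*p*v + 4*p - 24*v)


(1) = (-2*a^2 + 3*a*k - k^2)/(35*a^2 - 2*a*k - k^2)
(2) = (t^2 + t - 30)/(t^2 - 14*t + 49)
(3) = (n - 5*v)/(n - 5)
(4) = g - 1
(5) = p/(p - 6*v)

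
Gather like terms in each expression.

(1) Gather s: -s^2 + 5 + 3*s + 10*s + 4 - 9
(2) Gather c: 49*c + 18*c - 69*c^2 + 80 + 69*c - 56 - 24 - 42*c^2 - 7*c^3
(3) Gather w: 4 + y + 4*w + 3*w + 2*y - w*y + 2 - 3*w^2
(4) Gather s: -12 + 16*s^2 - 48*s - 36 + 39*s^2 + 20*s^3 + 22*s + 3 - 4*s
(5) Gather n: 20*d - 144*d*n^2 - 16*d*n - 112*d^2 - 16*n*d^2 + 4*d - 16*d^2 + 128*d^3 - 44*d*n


(1) = -s^2 + 13*s
(2) = -7*c^3 - 111*c^2 + 136*c
(3) = -3*w^2 + w*(7 - y) + 3*y + 6
(4) = 20*s^3 + 55*s^2 - 30*s - 45
(5) = 128*d^3 - 128*d^2 - 144*d*n^2 + 24*d + n*(-16*d^2 - 60*d)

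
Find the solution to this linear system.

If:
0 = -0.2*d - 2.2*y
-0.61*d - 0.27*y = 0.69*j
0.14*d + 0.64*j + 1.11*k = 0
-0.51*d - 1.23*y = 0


Then:
d = 0.00
j = 0.00
k = 0.00
y = 0.00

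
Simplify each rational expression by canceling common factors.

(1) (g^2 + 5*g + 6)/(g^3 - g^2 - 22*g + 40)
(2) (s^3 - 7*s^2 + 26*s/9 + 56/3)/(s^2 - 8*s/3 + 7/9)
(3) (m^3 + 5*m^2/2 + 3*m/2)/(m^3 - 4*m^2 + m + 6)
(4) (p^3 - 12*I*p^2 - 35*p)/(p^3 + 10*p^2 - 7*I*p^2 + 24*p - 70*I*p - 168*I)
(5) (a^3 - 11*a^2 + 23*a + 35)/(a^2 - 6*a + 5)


(1) = (g^2 + 5*g + 6)/(g^3 - g^2 - 22*g + 40)
(2) = (3*s^2 - 14*s - 24)/(3*s - 1)
(3) = (2*m^2 + 3*m)/(2*m^2 - 10*m + 12)
(4) = (p^2 - 5*I*p)/(p^2 + 10*p + 24)
(5) = (a^2 - 6*a - 7)/(a - 1)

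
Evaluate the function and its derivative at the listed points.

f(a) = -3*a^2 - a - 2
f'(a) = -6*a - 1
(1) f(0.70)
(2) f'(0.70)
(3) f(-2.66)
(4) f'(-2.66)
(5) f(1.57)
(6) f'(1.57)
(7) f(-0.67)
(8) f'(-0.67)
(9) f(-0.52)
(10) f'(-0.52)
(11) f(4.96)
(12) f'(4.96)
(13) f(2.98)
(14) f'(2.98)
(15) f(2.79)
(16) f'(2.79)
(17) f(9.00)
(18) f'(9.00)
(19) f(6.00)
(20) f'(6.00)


(1) = -4.17
(2) = -5.20
(3) = -20.57
(4) = 14.96
(5) = -10.96
(6) = -10.42
(7) = -2.68
(8) = 3.02
(9) = -2.29
(10) = 2.12
(11) = -80.76
(12) = -30.76
(13) = -31.62
(14) = -18.88
(15) = -28.14
(16) = -17.74
(17) = -254.00
(18) = -55.00
(19) = -116.00
(20) = -37.00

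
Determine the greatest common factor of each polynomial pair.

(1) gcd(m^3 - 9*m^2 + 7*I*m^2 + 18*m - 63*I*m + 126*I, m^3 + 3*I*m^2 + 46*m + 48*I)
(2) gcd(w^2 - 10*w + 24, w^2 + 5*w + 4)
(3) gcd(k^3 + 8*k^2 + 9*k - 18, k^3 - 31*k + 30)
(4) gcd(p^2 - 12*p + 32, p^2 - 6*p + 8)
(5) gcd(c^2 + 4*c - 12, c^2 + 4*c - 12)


(1) = 1
(2) = gcd((w - 6)*(w - 4), (w + 1)*(w + 4)) = 1
(3) = k^2 + 5*k - 6
(4) = p - 4
(5) = gcd((c - 2)*(c + 6), (c - 2)*(c + 6)) = c^2 + 4*c - 12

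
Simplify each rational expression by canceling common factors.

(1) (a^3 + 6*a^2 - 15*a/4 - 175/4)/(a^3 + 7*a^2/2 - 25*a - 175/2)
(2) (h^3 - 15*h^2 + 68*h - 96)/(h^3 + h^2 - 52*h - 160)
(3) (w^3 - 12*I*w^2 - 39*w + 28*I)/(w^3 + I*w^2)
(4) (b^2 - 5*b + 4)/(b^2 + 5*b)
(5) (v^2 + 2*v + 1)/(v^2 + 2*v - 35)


(1) = (2*a - 5)/(2*a - 10)
(2) = (h^2 - 7*h + 12)/(h^2 + 9*h + 20)
(3) = (w^3 - 12*I*w^2 - 39*w + 28*I)/(w^3 + I*w^2)
(4) = (b^2 - 5*b + 4)/(b^2 + 5*b)
(5) = (v^2 + 2*v + 1)/(v^2 + 2*v - 35)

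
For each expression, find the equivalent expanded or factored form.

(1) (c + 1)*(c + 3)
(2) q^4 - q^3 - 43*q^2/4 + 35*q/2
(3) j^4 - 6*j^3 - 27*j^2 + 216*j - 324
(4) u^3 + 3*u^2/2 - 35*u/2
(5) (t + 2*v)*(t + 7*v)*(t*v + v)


(1) = c^2 + 4*c + 3
(2) = q*(q - 5/2)*(q - 2)*(q + 7/2)
(3) = (j - 6)*(j - 3)^2*(j + 6)
(4) = u*(u - 7/2)*(u + 5)
(5) = t^3*v + 9*t^2*v^2 + t^2*v + 14*t*v^3 + 9*t*v^2 + 14*v^3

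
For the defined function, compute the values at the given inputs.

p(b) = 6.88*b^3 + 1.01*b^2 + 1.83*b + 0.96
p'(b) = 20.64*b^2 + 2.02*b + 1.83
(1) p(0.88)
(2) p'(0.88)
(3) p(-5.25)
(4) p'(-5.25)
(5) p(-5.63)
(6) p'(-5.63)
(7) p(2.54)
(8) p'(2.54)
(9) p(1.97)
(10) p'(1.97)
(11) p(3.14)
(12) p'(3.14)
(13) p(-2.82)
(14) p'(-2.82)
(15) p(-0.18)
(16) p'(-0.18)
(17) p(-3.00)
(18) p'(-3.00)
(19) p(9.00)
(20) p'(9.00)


(1) = 8.04
(2) = 19.59
(3) = -976.37
(4) = 560.12
(5) = -1205.09
(6) = 644.68
(7) = 124.87
(8) = 140.12
(9) = 61.08
(10) = 85.91
(11) = 229.66
(12) = 211.67
(13) = -150.46
(14) = 160.27
(15) = 0.62
(16) = 2.14
(17) = -181.20
(18) = 181.53
(19) = 5114.76
(20) = 1691.85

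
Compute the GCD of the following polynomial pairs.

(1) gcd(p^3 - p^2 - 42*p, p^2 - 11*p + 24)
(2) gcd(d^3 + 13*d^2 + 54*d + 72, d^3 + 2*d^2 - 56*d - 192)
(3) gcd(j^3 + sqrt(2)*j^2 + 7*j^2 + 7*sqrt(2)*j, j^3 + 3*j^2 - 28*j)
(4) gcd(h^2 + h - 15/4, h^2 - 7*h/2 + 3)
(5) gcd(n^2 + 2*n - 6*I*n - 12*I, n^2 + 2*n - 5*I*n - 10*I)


(1) = 1
(2) = d^2 + 10*d + 24
(3) = gcd(j*(j + 7)*(j + sqrt(2)), j*(j - 4)*(j + 7)) = j^2 + 7*j
(4) = h - 3/2
(5) = n + 2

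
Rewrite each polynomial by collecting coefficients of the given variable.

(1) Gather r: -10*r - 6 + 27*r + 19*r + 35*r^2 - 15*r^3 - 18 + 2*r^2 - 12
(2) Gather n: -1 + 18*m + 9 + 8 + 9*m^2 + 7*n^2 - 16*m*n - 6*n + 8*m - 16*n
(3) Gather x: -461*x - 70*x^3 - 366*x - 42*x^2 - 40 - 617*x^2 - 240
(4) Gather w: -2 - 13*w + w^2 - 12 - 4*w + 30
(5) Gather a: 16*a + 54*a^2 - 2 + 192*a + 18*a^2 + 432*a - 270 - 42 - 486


(1) = -15*r^3 + 37*r^2 + 36*r - 36
(2) = 9*m^2 + 26*m + 7*n^2 + n*(-16*m - 22) + 16
(3) = -70*x^3 - 659*x^2 - 827*x - 280
(4) = w^2 - 17*w + 16
(5) = 72*a^2 + 640*a - 800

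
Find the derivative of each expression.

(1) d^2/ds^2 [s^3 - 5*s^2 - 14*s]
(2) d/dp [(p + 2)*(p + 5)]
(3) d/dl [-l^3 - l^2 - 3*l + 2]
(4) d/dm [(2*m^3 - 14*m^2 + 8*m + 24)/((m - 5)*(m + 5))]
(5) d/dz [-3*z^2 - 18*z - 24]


(1) = 6*s - 10
(2) = 2*p + 7
(3) = -3*l^2 - 2*l - 3
(4) = 2*(m^4 - 79*m^2 + 326*m - 100)/(m^4 - 50*m^2 + 625)
(5) = -6*z - 18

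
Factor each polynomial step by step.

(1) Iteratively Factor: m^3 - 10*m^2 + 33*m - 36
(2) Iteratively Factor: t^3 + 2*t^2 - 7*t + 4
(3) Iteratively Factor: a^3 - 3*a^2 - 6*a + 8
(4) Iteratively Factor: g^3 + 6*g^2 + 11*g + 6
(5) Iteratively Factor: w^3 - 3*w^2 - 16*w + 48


(1) = (m - 3)*(m^2 - 7*m + 12) = (m - 3)^2*(m - 4)
(2) = (t - 1)*(t^2 + 3*t - 4) = (t - 1)^2*(t + 4)
(3) = (a + 2)*(a^2 - 5*a + 4) = (a - 4)*(a + 2)*(a - 1)
(4) = (g + 1)*(g^2 + 5*g + 6) = (g + 1)*(g + 3)*(g + 2)
(5) = (w - 4)*(w^2 + w - 12) = (w - 4)*(w + 4)*(w - 3)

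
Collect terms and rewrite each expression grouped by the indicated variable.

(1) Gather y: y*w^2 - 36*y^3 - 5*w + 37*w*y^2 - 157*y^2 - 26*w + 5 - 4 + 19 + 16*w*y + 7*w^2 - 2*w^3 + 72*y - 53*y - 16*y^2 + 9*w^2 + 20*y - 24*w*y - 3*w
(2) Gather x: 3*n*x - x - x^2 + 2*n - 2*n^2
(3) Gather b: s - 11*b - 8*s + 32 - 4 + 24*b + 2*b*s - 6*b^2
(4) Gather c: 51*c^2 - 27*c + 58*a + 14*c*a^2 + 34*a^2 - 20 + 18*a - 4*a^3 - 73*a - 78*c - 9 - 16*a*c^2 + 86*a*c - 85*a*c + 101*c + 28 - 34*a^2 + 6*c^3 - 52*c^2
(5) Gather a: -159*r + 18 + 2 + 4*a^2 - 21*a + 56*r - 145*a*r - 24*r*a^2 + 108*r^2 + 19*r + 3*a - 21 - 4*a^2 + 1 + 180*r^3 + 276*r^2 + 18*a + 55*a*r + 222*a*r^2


(1) = -2*w^3 + 16*w^2 - 34*w - 36*y^3 + y^2*(37*w - 173) + y*(w^2 - 8*w + 39) + 20
(2) = -2*n^2 + 2*n - x^2 + x*(3*n - 1)
(3) = -6*b^2 + b*(2*s + 13) - 7*s + 28
(4) = -4*a^3 + 3*a + 6*c^3 + c^2*(-16*a - 1) + c*(14*a^2 + a - 4) - 1
(5) = -24*a^2*r + a*(222*r^2 - 90*r) + 180*r^3 + 384*r^2 - 84*r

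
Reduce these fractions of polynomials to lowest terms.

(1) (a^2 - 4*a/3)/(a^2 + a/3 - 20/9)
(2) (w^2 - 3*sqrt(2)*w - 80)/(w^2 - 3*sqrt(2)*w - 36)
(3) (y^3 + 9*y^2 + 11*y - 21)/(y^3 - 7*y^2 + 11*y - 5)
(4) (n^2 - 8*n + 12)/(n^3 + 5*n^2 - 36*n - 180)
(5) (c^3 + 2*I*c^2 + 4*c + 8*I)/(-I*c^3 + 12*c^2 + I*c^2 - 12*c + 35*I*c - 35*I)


(1) = 3*a/(3*a + 5)
(2) = (w^2 - 3*sqrt(2)*w - 80)/(w^2 - 3*sqrt(2)*w - 36)
(3) = (y^2 + 10*y + 21)/(y^2 - 6*y + 5)
(4) = (n - 2)/(n^2 + 11*n + 30)
(5) = (I*c^3 - 2*c^2 + 4*I*c - 8)/(c^3 + c^2*(-1 + 12*I) + c*(-35 - 12*I) + 35)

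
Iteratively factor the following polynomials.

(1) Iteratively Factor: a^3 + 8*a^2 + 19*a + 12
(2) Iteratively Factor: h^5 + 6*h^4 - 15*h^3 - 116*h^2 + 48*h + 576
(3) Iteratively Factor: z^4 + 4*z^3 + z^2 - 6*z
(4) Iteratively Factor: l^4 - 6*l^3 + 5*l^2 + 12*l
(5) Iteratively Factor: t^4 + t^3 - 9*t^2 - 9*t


(1) = (a + 1)*(a^2 + 7*a + 12) = (a + 1)*(a + 4)*(a + 3)
(2) = (h + 4)*(h^4 + 2*h^3 - 23*h^2 - 24*h + 144) = (h - 3)*(h + 4)*(h^3 + 5*h^2 - 8*h - 48) = (h - 3)^2*(h + 4)*(h^2 + 8*h + 16) = (h - 3)^2*(h + 4)^2*(h + 4)
(3) = (z + 2)*(z^3 + 2*z^2 - 3*z) = (z - 1)*(z + 2)*(z^2 + 3*z) = z*(z - 1)*(z + 2)*(z + 3)
(4) = (l + 1)*(l^3 - 7*l^2 + 12*l) = (l - 4)*(l + 1)*(l^2 - 3*l) = l*(l - 4)*(l + 1)*(l - 3)
(5) = (t - 3)*(t^3 + 4*t^2 + 3*t) = t*(t - 3)*(t^2 + 4*t + 3) = t*(t - 3)*(t + 3)*(t + 1)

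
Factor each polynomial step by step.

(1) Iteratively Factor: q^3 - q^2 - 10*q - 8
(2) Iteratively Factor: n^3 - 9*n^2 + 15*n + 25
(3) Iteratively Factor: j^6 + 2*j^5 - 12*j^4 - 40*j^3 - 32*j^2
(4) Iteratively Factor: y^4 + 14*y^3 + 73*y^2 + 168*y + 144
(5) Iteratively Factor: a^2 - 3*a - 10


(1) = (q - 4)*(q^2 + 3*q + 2) = (q - 4)*(q + 1)*(q + 2)
(2) = (n + 1)*(n^2 - 10*n + 25) = (n - 5)*(n + 1)*(n - 5)
(3) = (j)*(j^5 + 2*j^4 - 12*j^3 - 40*j^2 - 32*j) = j*(j + 2)*(j^4 - 12*j^2 - 16*j) = j^2*(j + 2)*(j^3 - 12*j - 16) = j^2*(j - 4)*(j + 2)*(j^2 + 4*j + 4) = j^2*(j - 4)*(j + 2)^2*(j + 2)
(4) = (y + 3)*(y^3 + 11*y^2 + 40*y + 48) = (y + 3)^2*(y^2 + 8*y + 16) = (y + 3)^2*(y + 4)*(y + 4)
(5) = (a + 2)*(a - 5)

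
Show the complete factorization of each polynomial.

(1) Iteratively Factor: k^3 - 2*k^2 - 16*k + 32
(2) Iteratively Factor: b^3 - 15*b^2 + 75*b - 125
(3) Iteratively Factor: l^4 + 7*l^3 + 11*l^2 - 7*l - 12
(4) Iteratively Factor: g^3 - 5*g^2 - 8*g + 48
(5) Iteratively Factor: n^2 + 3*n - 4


(1) = (k + 4)*(k^2 - 6*k + 8) = (k - 2)*(k + 4)*(k - 4)
(2) = (b - 5)*(b^2 - 10*b + 25) = (b - 5)^2*(b - 5)
(3) = (l + 1)*(l^3 + 6*l^2 + 5*l - 12) = (l + 1)*(l + 3)*(l^2 + 3*l - 4) = (l - 1)*(l + 1)*(l + 3)*(l + 4)
(4) = (g - 4)*(g^2 - g - 12) = (g - 4)*(g + 3)*(g - 4)
(5) = (n + 4)*(n - 1)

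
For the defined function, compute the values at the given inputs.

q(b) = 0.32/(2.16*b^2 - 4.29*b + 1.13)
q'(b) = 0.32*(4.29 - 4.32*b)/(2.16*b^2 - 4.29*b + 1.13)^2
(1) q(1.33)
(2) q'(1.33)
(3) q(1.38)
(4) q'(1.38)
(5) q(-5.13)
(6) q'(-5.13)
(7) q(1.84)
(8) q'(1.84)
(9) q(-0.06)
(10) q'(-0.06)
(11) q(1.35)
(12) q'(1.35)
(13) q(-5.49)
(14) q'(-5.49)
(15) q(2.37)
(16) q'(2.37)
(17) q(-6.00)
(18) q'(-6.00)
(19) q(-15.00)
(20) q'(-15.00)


(1) = -0.42
(2) = -0.82
(3) = -0.47
(4) = -1.17
(5) = 0.00
(6) = 0.00
(7) = 0.58
(8) = -3.88
(9) = 0.23
(10) = 0.75
(11) = -0.44
(12) = -0.94
(13) = 0.00
(14) = 0.00
(15) = 0.10
(16) = -0.20
(17) = 0.00
(18) = 0.00
(19) = 0.00
(20) = 0.00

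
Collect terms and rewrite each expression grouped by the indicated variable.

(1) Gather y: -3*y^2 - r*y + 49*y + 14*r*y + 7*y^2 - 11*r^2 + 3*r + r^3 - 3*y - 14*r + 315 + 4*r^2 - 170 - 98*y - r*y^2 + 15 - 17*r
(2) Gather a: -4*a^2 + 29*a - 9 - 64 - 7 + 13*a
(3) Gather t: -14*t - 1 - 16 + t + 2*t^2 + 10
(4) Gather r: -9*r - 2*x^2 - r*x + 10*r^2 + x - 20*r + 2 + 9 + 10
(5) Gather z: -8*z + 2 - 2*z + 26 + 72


(1) = r^3 - 7*r^2 - 28*r + y^2*(4 - r) + y*(13*r - 52) + 160
(2) = -4*a^2 + 42*a - 80
(3) = 2*t^2 - 13*t - 7
(4) = 10*r^2 + r*(-x - 29) - 2*x^2 + x + 21
(5) = 100 - 10*z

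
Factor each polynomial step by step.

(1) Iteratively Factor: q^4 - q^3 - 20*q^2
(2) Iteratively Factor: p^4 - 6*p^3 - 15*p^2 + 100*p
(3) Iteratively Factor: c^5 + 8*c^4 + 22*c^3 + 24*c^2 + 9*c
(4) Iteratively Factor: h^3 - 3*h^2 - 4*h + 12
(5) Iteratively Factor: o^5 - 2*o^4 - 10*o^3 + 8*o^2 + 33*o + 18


(1) = (q)*(q^3 - q^2 - 20*q) = q^2*(q^2 - q - 20) = q^2*(q - 5)*(q + 4)
(2) = (p - 5)*(p^3 - p^2 - 20*p) = p*(p - 5)*(p^2 - p - 20) = p*(p - 5)^2*(p + 4)
(3) = (c + 1)*(c^4 + 7*c^3 + 15*c^2 + 9*c) = (c + 1)*(c + 3)*(c^3 + 4*c^2 + 3*c) = (c + 1)^2*(c + 3)*(c^2 + 3*c) = c*(c + 1)^2*(c + 3)*(c + 3)
(4) = (h - 2)*(h^2 - h - 6) = (h - 3)*(h - 2)*(h + 2)
(5) = (o + 1)*(o^4 - 3*o^3 - 7*o^2 + 15*o + 18) = (o - 3)*(o + 1)*(o^3 - 7*o - 6) = (o - 3)*(o + 1)^2*(o^2 - o - 6) = (o - 3)^2*(o + 1)^2*(o + 2)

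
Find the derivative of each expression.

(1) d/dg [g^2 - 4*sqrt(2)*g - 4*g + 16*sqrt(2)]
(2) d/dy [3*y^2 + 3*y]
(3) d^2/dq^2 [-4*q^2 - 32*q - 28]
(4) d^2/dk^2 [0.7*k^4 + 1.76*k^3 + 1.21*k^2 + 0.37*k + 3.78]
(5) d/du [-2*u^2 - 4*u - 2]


(1) = 2*g - 4*sqrt(2) - 4
(2) = 6*y + 3
(3) = -8
(4) = 8.4*k^2 + 10.56*k + 2.42
(5) = -4*u - 4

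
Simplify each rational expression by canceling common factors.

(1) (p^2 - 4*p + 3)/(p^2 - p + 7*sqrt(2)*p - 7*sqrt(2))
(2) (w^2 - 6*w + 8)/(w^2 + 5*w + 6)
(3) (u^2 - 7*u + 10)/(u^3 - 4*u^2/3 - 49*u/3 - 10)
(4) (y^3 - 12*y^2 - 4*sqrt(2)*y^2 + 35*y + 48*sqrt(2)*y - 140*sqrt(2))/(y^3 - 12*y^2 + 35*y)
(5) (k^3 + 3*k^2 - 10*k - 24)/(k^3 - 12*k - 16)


(1) = (p - 3)/(p + 7*sqrt(2))
(2) = (w^2 - 6*w + 8)/(w^2 + 5*w + 6)
(3) = (3*u - 6)/(3*u^2 + 11*u + 6)
(4) = (y - 4*sqrt(2))/y
(5) = (k^2 + k - 12)/(k^2 - 2*k - 8)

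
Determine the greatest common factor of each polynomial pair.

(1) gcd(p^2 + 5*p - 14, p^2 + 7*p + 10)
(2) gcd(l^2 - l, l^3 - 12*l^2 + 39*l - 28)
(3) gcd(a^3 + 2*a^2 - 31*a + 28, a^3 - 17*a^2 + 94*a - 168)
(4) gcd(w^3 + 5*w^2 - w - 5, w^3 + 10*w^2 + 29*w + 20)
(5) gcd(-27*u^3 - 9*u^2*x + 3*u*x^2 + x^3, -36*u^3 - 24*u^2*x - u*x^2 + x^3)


(1) = gcd((p - 2)*(p + 7), (p + 2)*(p + 5)) = 1
(2) = gcd(l*(l - 1), (l - 7)*(l - 4)*(l - 1)) = l - 1
(3) = gcd((a - 4)*(a - 1)*(a + 7), (a - 7)*(a - 6)*(a - 4)) = a - 4
(4) = w^2 + 6*w + 5
(5) = gcd((-3*u + x)*(3*u + x)^2, (-6*u + x)*(2*u + x)*(3*u + x)) = 3*u + x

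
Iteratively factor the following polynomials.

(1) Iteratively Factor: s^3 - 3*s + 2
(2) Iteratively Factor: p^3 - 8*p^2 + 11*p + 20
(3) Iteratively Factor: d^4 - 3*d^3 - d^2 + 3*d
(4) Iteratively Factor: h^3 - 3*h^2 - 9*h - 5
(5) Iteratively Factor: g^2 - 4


(1) = (s - 1)*(s^2 + s - 2) = (s - 1)*(s + 2)*(s - 1)
(2) = (p + 1)*(p^2 - 9*p + 20) = (p - 5)*(p + 1)*(p - 4)
(3) = (d - 1)*(d^3 - 2*d^2 - 3*d) = (d - 3)*(d - 1)*(d^2 + d) = (d - 3)*(d - 1)*(d + 1)*(d)
(4) = (h - 5)*(h^2 + 2*h + 1) = (h - 5)*(h + 1)*(h + 1)
(5) = (g - 2)*(g + 2)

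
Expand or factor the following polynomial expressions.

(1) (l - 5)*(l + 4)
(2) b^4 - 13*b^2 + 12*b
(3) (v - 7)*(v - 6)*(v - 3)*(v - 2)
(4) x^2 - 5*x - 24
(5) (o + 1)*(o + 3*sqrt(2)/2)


(1) = l^2 - l - 20
(2) = b*(b - 3)*(b - 1)*(b + 4)
(3) = v^4 - 18*v^3 + 113*v^2 - 288*v + 252
(4) = (x - 8)*(x + 3)
(5) = o^2 + o + 3*sqrt(2)*o/2 + 3*sqrt(2)/2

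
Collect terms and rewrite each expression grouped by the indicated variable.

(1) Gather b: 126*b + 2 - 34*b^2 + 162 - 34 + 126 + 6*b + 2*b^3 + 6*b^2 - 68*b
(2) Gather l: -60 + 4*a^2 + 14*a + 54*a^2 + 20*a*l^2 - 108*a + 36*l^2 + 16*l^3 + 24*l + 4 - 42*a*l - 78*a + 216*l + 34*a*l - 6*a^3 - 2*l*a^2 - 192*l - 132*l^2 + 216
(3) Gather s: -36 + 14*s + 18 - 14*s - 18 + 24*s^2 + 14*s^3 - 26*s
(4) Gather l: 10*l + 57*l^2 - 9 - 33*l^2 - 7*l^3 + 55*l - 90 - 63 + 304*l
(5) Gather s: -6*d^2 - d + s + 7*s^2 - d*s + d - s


(1) = 2*b^3 - 28*b^2 + 64*b + 256
(2) = -6*a^3 + 58*a^2 - 172*a + 16*l^3 + l^2*(20*a - 96) + l*(-2*a^2 - 8*a + 48) + 160
(3) = 14*s^3 + 24*s^2 - 26*s - 36
(4) = -7*l^3 + 24*l^2 + 369*l - 162
(5) = -6*d^2 - d*s + 7*s^2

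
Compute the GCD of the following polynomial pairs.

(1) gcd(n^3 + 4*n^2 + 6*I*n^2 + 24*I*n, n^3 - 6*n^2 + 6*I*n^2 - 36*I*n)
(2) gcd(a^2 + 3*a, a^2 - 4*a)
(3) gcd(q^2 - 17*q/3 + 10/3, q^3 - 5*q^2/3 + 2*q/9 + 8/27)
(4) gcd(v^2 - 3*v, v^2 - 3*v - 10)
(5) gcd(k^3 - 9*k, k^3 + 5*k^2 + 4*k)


(1) = n^2 + 6*I*n
(2) = a
(3) = gcd((q - 5)*(q - 2/3), (q - 4/3)*(q - 2/3)*(q + 1/3)) = q - 2/3
(4) = 1
(5) = gcd(k*(k - 3)*(k + 3), k*(k + 1)*(k + 4)) = k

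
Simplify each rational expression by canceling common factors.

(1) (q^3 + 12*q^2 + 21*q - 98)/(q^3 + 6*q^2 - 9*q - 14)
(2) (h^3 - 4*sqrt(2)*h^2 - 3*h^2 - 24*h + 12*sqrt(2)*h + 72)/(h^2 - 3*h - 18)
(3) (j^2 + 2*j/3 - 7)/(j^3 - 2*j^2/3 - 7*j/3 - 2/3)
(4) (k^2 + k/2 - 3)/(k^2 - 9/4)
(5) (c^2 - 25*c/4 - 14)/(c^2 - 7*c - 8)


(1) = (q + 7)/(q + 1)
(2) = (h^3 + h^2*(-4*sqrt(2) - 3) + h*(-24 + 12*sqrt(2)) + 72)/(h^2 - 3*h - 18)
(3) = (3*j^2 + 2*j - 21)/(3*j^3 - 2*j^2 - 7*j - 2)
(4) = (2*k + 4)/(2*k + 3)
(5) = (4*c + 7)/(4*c + 4)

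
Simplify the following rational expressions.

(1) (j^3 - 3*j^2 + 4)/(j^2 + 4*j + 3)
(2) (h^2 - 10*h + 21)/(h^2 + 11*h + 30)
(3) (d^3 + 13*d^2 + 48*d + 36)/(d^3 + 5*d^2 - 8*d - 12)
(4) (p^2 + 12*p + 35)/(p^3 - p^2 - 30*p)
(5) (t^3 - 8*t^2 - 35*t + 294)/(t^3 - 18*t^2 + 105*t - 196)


(1) = (j^2 - 4*j + 4)/(j + 3)
(2) = (h^2 - 10*h + 21)/(h^2 + 11*h + 30)
(3) = (d + 6)/(d - 2)
(4) = (p + 7)/(p^2 - 6*p)
(5) = (t + 6)/(t - 4)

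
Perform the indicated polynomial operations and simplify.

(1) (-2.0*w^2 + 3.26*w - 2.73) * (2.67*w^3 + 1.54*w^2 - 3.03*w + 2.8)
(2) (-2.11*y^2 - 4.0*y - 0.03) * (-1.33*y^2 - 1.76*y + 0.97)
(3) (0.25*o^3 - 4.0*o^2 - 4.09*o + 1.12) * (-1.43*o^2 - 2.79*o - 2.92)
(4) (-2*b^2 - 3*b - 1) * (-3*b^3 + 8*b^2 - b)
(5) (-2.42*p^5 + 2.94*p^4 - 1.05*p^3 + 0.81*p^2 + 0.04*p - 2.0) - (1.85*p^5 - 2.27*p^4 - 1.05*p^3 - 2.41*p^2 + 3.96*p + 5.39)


(1) = -5.34*w^5 + 5.6242*w^4 + 3.7913*w^3 - 19.682*w^2 + 17.3999*w - 7.644
(2) = 2.8063*y^4 + 9.0336*y^3 + 5.0332*y^2 - 3.8272*y - 0.0291
(3) = -0.3575*o^5 + 5.0225*o^4 + 16.2787*o^3 + 21.4895*o^2 + 8.818*o - 3.2704
(4) = 6*b^5 - 7*b^4 - 19*b^3 - 5*b^2 + b
(5) = -4.27*p^5 + 5.21*p^4 + 3.22*p^2 - 3.92*p - 7.39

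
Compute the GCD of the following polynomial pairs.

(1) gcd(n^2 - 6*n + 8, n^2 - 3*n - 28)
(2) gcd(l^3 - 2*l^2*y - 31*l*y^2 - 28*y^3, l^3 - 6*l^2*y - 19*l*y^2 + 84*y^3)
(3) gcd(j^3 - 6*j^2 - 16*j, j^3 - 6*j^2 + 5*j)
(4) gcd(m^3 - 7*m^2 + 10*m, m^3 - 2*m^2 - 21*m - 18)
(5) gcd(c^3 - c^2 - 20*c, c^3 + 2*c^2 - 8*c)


(1) = gcd((n - 4)*(n - 2), (n - 7)*(n + 4)) = 1
(2) = gcd((l - 7*y)*(l + y)*(l + 4*y), (l - 7*y)*(l - 3*y)*(l + 4*y)) = -l^2 + 3*l*y + 28*y^2
(3) = j
(4) = 1
(5) = c^2 + 4*c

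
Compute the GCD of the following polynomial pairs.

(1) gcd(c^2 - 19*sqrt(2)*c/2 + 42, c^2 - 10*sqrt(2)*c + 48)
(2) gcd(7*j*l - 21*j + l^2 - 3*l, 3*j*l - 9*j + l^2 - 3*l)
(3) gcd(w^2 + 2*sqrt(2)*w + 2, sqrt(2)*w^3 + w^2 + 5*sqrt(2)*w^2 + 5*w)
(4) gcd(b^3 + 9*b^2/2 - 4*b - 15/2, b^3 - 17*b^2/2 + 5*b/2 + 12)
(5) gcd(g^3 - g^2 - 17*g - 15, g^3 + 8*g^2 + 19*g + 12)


(1) = gcd((c - 6*sqrt(2))*(c - 7*sqrt(2)/2), (c - 6*sqrt(2))*(c - 4*sqrt(2))) = c - 6*sqrt(2)
(2) = gcd((7*j + l)*(l - 3), (3*j + l)*(l - 3)) = l - 3
(3) = 1
(4) = b^2 - b/2 - 3/2
(5) = g^2 + 4*g + 3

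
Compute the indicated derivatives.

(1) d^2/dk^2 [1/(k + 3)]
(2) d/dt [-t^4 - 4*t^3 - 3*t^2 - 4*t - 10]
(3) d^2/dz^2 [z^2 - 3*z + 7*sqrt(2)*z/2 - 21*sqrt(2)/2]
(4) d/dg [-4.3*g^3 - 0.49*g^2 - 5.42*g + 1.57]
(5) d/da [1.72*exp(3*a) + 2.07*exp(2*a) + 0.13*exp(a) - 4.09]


(1) = 2/(k + 3)^3
(2) = -4*t^3 - 12*t^2 - 6*t - 4
(3) = 2
(4) = -12.9*g^2 - 0.98*g - 5.42
(5) = (5.16*exp(2*a) + 4.14*exp(a) + 0.13)*exp(a)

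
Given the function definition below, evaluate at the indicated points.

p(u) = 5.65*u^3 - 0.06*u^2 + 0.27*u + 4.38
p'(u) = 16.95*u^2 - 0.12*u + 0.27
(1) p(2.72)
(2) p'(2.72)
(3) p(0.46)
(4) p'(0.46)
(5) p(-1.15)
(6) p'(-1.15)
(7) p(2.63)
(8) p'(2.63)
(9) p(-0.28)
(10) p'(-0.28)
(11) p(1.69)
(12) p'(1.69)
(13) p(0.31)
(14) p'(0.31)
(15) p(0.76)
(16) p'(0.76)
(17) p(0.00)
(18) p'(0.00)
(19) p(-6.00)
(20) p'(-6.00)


(1) = 118.37
(2) = 125.35
(3) = 5.04
(4) = 3.80
(5) = -4.60
(6) = 22.82
(7) = 107.46
(8) = 117.20
(9) = 4.18
(10) = 1.63
(11) = 31.94
(12) = 48.48
(13) = 4.63
(14) = 1.86
(15) = 7.03
(16) = 9.97
(17) = 4.38
(18) = 0.27
(19) = -1219.80
(20) = 611.19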